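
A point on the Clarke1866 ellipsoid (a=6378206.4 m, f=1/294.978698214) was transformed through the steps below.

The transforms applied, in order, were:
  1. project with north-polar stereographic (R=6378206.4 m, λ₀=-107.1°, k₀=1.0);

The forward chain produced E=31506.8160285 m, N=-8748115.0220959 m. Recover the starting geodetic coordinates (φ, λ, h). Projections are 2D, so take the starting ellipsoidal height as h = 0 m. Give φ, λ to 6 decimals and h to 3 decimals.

φ=21.116417°, λ=-106.893647°, h=0.000 m

start: E=31506.8160, N=-8748115.0221 m
→ stereo⁻¹: φ=21.11641700°, λ=-106.89364700°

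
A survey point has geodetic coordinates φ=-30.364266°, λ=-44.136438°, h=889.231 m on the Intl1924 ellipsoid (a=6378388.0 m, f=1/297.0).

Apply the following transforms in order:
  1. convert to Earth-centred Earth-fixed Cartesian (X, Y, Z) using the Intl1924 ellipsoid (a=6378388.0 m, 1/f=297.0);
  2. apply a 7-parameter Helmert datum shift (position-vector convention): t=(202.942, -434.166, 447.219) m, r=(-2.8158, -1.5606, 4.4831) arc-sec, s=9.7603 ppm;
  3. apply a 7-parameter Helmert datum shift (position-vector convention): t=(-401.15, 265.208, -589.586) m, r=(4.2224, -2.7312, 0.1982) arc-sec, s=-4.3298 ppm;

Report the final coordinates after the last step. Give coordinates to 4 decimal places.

start: φ=-30.364266°, λ=-44.136438°, h=889.231 m
→ ECEF (a=6378388.000, f=1/297.0): X=3953689.4859, Y=-3836270.3189, Z=-3205776.1535
→ Helmert 7p (PV): X=3954038.6532, Y=-3836699.7587, Z=-3205277.9390
→ Helmert 7p (PV): X=3953666.5113, Y=-3836348.5249, Z=-3205879.8306

X=3953666.5113 m, Y=-3836348.5249 m, Z=-3205879.8306 m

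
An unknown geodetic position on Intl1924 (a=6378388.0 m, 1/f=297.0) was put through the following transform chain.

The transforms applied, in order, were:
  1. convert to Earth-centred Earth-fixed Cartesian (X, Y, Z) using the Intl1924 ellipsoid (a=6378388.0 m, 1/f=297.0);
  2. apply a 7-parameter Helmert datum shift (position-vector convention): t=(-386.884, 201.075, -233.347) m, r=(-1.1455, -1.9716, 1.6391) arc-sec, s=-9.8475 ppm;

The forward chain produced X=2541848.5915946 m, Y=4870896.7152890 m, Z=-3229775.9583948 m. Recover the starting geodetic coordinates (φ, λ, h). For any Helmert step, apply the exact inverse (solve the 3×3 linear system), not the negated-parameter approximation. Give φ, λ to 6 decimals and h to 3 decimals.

φ=-30.616325°, λ=62.437832°, h=324.407 m

start: X=2541848.5916, Y=4870896.7153, Z=-3229775.9584 m
→ Helmert⁻¹: X=2542268.3461, Y=4870741.3382, Z=-3229571.6653
→ geod (Bowring, a=6378388.000): φ=-30.61632500°, λ=62.43783200°, h=324.4070 m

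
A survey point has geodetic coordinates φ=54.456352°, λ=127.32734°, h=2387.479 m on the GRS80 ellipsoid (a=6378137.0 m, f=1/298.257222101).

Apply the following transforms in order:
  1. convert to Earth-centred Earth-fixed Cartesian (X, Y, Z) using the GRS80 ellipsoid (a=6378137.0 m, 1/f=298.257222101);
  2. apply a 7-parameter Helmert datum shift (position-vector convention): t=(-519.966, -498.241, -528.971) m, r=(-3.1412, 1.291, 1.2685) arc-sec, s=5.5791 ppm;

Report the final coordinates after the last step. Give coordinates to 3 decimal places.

X=-2254624.081 m, Y=2955592.612 m, Z=5167848.695 m

start: φ=54.456352°, λ=127.327340°, h=2387.479 m
→ ECEF (a=6378137.000, f=1/298.257222101): X=-2254105.7087, Y=2956009.5138, Z=5168379.7397
→ Helmert 7p (PV): X=-2254624.0810, Y=2955592.6117, Z=5167848.6948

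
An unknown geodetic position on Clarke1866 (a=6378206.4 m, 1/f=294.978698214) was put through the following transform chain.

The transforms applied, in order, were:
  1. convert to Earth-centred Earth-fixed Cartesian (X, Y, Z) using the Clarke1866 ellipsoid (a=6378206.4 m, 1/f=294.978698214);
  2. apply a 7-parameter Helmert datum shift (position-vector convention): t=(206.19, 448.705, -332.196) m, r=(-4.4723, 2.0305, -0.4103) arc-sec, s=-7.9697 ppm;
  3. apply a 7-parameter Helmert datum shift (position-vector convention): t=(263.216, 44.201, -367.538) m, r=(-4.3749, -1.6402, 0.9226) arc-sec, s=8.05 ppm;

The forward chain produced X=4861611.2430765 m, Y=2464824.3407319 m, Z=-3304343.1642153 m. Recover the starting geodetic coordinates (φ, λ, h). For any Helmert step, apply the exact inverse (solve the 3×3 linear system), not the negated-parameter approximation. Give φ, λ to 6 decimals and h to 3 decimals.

start: X=4861611.2431, Y=2464824.3407, Z=-3304343.1642 m
→ Helmert⁻¹: X=4861293.6458, Y=2464808.6312, Z=-3303935.4071
→ Helmert⁻¹: X=4861153.8156, Y=2464460.8645, Z=-3303528.2510
→ geod (Bowring, a=6378206.400): φ=-31.39416700°, λ=26.88365700°, h=825.2490 m

φ=-31.394167°, λ=26.883657°, h=825.249 m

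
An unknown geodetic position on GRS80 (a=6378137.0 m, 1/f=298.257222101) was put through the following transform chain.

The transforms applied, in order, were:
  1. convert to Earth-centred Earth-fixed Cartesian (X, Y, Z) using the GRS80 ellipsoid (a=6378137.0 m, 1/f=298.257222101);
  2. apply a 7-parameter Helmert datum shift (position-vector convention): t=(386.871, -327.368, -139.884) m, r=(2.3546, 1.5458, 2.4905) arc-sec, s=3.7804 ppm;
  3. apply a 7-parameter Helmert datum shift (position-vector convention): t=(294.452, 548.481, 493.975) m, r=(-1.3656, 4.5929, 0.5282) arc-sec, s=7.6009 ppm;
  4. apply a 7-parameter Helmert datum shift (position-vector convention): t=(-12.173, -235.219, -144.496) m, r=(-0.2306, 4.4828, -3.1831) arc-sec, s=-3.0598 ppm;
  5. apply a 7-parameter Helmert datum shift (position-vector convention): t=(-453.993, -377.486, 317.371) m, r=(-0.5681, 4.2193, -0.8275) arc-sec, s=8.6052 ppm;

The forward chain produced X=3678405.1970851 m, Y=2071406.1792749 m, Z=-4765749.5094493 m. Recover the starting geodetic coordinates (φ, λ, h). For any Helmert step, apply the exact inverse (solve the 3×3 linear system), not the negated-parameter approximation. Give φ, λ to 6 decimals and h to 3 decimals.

φ=-48.655687°, λ=29.389003°, h=774.319 m

start: X=3678405.1971, Y=2071406.1793, Z=-4765749.5094 m
→ Helmert⁻¹: X=3678916.7123, Y=2071793.7230, Z=-4765944.9067
→ Helmert⁻¹: X=3679011.7400, Y=2072097.3849, Z=-4765732.7198
→ Helmert⁻¹: X=3678800.7582, Y=2071555.2923, Z=-4766094.8366
→ Helmert⁻¹: X=3678460.7137, Y=2071776.0078, Z=-4765933.0183
→ geod (Bowring, a=6378137.000): φ=-48.65568700°, λ=29.38900300°, h=774.3190 m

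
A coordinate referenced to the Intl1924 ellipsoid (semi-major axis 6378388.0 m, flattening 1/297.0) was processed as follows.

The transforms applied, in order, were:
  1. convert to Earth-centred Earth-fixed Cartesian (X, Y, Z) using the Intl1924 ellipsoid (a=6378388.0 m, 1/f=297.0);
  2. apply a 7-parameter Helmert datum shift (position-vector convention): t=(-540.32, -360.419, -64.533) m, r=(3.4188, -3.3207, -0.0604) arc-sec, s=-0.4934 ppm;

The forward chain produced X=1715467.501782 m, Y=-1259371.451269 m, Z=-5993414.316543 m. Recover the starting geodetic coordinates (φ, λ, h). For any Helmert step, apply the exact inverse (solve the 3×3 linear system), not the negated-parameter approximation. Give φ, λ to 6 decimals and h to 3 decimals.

start: X=1715467.5018, Y=-1259371.4513, Z=-5993414.3165 m
→ Helmert⁻¹: X=1715912.5488, Y=-1259110.4898, Z=-5993359.4960
→ geod (Bowring, a=6378388.000): φ=-70.57099100°, λ=-36.27065400°, h=731.0800 m

φ=-70.570991°, λ=-36.270654°, h=731.080 m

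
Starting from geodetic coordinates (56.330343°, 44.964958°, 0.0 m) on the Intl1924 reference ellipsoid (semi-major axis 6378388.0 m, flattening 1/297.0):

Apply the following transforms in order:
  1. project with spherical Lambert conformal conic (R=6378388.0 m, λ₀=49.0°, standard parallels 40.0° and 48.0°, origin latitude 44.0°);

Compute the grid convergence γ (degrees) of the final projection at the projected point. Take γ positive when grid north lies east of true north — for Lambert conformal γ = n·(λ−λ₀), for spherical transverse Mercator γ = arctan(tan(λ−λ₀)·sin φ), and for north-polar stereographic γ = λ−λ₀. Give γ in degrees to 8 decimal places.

start: φ=56.330343°, λ=44.964958°, h=0.000 m
→ into lcc (λ₀=49.0°): φ=56.33034300°, λ−λ₀=-4.03504200°
convergence γ = -2.80525964°

-2.80525964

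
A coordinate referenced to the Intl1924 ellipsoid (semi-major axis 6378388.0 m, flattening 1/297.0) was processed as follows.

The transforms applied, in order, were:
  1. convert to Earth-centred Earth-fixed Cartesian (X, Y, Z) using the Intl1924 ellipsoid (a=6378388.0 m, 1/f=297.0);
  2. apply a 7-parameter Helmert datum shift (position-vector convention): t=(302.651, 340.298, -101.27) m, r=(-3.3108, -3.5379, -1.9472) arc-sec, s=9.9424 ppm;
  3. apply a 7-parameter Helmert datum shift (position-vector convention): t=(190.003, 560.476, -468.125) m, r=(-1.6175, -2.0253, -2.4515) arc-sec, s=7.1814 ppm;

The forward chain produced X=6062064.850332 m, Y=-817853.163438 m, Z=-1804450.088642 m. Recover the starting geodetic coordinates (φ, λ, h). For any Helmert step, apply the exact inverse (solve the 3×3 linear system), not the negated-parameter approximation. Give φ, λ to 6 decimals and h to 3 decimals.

start: X=6062064.8503, Y=-817853.1634, Z=-1804450.0886 m
→ Helmert⁻¹: X=6061823.3271, Y=-818321.5691, Z=-1804034.9464
→ Helmert⁻¹: X=6061437.1950, Y=-818567.5491, Z=-1804032.8473
→ geod (Bowring, a=6378388.000): φ=-16.53844000°, λ=-7.69098700°, h=297.9480 m

φ=-16.538440°, λ=-7.690987°, h=297.948 m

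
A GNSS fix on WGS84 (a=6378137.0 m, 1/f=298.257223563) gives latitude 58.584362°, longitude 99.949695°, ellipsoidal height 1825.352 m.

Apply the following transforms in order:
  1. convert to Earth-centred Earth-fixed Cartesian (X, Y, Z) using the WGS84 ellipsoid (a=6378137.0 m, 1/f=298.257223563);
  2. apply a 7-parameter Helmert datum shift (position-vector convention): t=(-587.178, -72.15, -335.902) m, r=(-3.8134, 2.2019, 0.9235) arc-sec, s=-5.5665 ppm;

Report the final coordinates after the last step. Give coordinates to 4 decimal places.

start: φ=58.584362°, λ=99.949695°, h=1825.352 m
→ ECEF (a=6378137.000, f=1/298.257223563): X=-575998.2566, Y=3283503.7699, Z=5421504.7270
→ Helmert 7p (PV): X=-576539.0545, Y=3283510.9950, Z=5421084.0903

X=-576539.0545 m, Y=3283510.9950 m, Z=5421084.0903 m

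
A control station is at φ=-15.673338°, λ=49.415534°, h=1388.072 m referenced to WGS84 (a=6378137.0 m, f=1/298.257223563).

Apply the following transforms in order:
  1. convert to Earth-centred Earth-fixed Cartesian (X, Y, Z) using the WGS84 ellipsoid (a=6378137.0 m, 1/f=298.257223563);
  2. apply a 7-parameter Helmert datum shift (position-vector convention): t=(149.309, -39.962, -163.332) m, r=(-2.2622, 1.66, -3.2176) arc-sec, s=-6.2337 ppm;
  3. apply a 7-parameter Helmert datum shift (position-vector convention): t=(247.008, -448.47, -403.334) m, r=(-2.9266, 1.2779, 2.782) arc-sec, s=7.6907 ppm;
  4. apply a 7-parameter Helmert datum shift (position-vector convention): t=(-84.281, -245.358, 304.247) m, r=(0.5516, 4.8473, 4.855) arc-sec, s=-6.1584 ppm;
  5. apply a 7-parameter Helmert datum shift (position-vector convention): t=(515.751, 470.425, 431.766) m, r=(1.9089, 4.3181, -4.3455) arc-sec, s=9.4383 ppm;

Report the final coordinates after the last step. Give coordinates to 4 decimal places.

X=3997718.9900 m, Y=4665647.2116 m, Z=-1712462.6661 m

start: φ=-15.673338°, λ=49.415534°, h=1388.072 m
→ ECEF (a=6378137.000, f=1/298.257223563): X=3996974.4473, Y=4665909.6847, Z=-1712327.6280
→ Helmert 7p (PV): X=3997157.8446, Y=4665759.5072, Z=-1712563.6257
→ Helmert 7p (PV): X=3997362.0534, Y=4665376.5333, Z=-1713071.0958
→ Helmert 7p (PV): X=3997103.0859, Y=4665201.1133, Z=-1712837.7617
→ Helmert 7p (PV): X=3997718.9900, Y=4665647.2116, Z=-1712462.6661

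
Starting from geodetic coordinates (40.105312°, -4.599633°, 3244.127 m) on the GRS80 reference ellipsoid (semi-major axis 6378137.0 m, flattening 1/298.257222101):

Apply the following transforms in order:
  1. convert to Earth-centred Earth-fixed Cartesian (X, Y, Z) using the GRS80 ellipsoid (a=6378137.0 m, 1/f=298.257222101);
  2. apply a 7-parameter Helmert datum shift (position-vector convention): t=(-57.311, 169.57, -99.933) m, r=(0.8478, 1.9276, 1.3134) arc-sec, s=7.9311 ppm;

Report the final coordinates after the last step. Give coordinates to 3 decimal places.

start: φ=40.105312°, λ=-4.599633°, h=3244.127 m
→ ECEF (a=6378137.000, f=1/298.257222101): X=4871923.0668, Y=-391954.2143, Z=4089026.1615
→ Helmert 7p (PV): X=4871945.1047, Y=-391773.5376, Z=4088911.5181

X=4871945.105 m, Y=-391773.538 m, Z=4088911.518 m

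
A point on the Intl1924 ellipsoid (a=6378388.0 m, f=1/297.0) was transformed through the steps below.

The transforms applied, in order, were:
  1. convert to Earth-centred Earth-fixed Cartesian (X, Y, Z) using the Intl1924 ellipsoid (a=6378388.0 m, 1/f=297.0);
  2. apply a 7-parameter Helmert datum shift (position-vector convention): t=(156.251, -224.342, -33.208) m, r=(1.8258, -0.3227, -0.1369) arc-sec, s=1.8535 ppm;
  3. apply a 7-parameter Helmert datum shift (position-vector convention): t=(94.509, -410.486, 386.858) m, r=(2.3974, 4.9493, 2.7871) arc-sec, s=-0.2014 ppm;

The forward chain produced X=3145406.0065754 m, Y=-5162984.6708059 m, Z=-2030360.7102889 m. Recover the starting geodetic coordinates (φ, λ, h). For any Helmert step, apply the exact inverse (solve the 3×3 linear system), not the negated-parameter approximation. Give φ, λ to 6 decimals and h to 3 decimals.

φ=-18.684220°, λ=-58.648762°, h=751.924 m

start: X=3145406.0066, Y=-5162984.6708, Z=-2030360.7103 m
→ Helmert⁻¹: X=3145291.0965, Y=-5162641.3261, Z=-2030612.5014
→ Helmert⁻¹: X=3145129.2656, Y=-5162423.3019, Z=-2030534.7539
→ geod (Bowring, a=6378388.000): φ=-18.68422000°, λ=-58.64876200°, h=751.9240 m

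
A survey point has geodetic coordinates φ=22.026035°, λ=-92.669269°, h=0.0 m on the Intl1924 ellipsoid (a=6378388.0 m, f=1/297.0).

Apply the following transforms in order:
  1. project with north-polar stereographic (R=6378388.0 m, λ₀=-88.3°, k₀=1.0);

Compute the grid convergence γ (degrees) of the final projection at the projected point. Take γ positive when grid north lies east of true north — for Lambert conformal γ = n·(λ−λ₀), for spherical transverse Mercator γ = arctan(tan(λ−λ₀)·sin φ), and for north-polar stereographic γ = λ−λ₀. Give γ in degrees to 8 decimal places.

-4.36926900

start: φ=22.026035°, λ=-92.669269°, h=0.000 m
→ into stereo (λ₀=-88.3°): φ=22.02603500°, λ−λ₀=-4.36926900°
convergence γ = -4.36926900°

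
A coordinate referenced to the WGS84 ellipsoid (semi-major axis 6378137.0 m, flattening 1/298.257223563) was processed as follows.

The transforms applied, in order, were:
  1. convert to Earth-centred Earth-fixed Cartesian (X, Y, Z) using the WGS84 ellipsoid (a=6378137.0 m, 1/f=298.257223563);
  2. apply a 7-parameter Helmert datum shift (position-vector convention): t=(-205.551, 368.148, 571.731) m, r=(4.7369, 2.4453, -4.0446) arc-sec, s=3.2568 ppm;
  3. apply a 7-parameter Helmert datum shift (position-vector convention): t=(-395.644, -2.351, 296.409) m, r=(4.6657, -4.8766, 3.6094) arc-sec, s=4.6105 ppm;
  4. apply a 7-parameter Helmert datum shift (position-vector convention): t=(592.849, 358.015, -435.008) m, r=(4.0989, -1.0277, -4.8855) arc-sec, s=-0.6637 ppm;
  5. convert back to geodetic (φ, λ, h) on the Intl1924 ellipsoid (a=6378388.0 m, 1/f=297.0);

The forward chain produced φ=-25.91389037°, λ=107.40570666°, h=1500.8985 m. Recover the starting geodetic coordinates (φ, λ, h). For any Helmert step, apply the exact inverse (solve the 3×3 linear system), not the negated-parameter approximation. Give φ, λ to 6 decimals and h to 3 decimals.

φ=-25.922799°, λ=107.410250°, h=1255.396 m

start: φ=-25.913890°, λ=107.405707°, h=1500.898 m
→ ECEF (a=6378388.000, f=1/297.0): X=-1717664.7211, Y=5479162.3011, Z=-2771177.9763
→ Helmert⁻¹: X=-1718402.2825, Y=5478712.1587, Z=-2770845.1185
→ Helmert⁻¹: X=-1717968.3655, Y=5478656.6280, Z=-2771212.0613
→ Helmert⁻¹: X=-1717831.7789, Y=5478173.2962, Z=-2771920.9373
→ geod (Bowring, a=6378137.000): φ=-25.92279900°, λ=107.41025000°, h=1255.3960 m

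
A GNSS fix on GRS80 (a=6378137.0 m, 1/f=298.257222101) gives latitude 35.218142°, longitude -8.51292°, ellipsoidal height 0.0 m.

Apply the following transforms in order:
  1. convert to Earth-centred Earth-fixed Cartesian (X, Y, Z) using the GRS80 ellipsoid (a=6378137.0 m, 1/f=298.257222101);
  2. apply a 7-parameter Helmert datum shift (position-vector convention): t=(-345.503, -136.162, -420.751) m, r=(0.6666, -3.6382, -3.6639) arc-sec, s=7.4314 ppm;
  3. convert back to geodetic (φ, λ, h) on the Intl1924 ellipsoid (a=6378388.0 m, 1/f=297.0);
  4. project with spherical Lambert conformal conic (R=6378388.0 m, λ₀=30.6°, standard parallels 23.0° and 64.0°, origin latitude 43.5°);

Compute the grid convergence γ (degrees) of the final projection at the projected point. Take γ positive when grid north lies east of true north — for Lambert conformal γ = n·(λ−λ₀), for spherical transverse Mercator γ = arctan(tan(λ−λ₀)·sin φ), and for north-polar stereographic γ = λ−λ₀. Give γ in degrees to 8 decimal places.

start: φ=35.218142°, λ=-8.512920°, h=0.000 m
→ ECEF (a=6378137.000, f=1/298.257222101): X=5159035.0413, Y=-772212.3216, Z=3657664.9273
→ Helmert 7p (PV): X=5158649.6440, Y=-772457.6841, Z=3657359.8605
→ geod (Bowring, a=6378388.000): φ=35.21846312°, λ=-8.51621210°, h=-678.3164 m
→ into lcc (λ₀=30.6°): φ=35.21846312°, λ−λ₀=-39.11621210°
convergence γ = -27.55160529°

-27.55160529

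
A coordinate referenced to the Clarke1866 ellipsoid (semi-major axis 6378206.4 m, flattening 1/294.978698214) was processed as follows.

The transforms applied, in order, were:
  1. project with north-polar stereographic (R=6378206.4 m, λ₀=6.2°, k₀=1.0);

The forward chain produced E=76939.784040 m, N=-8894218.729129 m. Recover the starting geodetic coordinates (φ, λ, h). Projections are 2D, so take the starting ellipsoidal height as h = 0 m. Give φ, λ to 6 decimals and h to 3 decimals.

start: E=76939.7840, N=-8894218.7291 m
→ stereo⁻¹: φ=20.22686500°, λ=6.69562700°

φ=20.226865°, λ=6.695627°, h=0.000 m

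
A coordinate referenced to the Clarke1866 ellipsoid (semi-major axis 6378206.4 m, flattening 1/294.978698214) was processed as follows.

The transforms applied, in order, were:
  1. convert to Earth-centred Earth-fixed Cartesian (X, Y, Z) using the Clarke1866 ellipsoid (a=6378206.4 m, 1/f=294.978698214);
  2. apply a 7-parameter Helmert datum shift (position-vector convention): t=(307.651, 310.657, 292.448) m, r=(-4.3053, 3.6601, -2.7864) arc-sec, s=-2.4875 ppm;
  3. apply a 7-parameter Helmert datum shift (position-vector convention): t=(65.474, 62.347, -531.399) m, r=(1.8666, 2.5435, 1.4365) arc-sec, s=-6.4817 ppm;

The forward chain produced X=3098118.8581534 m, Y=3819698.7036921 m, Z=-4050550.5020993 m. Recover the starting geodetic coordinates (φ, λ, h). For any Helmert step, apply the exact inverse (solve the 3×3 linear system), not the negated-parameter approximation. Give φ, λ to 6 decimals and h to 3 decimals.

start: X=3098118.8582, Y=3819698.7037, Z=-4050550.5021 m
→ Helmert⁻¹: X=3098150.0080, Y=3819602.8870, Z=-4050041.7159
→ Helmert⁻¹: X=3097870.3364, Y=3819428.1179, Z=-4050209.5467
→ geod (Bowring, a=6378206.400): φ=-39.66523400°, λ=50.95510500°, h=1510.9590 m

φ=-39.665234°, λ=50.955105°, h=1510.959 m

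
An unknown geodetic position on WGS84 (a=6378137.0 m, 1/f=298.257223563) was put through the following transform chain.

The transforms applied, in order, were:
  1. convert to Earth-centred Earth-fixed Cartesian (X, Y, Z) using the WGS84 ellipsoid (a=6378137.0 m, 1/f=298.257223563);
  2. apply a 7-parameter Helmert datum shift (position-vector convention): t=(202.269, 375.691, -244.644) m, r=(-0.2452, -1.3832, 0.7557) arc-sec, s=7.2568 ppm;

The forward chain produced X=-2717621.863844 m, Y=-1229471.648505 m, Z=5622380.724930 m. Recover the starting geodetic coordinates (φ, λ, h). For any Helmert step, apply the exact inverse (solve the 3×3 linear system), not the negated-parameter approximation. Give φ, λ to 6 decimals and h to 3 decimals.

start: X=-2717621.8638, Y=-1229471.6485, Z=5622380.7249 m
→ Helmert⁻¹: X=-2717771.2112, Y=-1229835.1416, Z=5622601.3302
→ geod (Bowring, a=6378137.000): φ=62.21067700°, λ=-155.65248400°, h=3505.6520 m

φ=62.210677°, λ=-155.652484°, h=3505.652 m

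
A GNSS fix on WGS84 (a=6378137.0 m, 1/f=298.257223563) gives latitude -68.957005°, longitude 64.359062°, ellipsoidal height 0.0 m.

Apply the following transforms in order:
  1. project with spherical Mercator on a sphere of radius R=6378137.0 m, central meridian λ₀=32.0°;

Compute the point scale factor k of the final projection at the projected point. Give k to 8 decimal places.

2.78498461

start: φ=-68.957005°, λ=64.359062°, h=0.000 m
→ into merc (λ₀=32.0°): φ=-68.95700500°, λ−λ₀=32.35906200°
scale k = 2.78498461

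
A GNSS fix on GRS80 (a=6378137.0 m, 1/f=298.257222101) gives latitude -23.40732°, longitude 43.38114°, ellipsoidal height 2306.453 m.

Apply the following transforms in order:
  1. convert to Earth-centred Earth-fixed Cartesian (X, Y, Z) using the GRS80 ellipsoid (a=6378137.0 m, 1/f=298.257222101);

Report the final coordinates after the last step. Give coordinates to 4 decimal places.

X=4257927.7055 m, Y=4023867.9434 m, Z=-2519096.0372 m

start: φ=-23.407320°, λ=43.381140°, h=2306.453 m
→ ECEF (a=6378137.000, f=1/298.257222101): X=4257927.7055, Y=4023867.9434, Z=-2519096.0372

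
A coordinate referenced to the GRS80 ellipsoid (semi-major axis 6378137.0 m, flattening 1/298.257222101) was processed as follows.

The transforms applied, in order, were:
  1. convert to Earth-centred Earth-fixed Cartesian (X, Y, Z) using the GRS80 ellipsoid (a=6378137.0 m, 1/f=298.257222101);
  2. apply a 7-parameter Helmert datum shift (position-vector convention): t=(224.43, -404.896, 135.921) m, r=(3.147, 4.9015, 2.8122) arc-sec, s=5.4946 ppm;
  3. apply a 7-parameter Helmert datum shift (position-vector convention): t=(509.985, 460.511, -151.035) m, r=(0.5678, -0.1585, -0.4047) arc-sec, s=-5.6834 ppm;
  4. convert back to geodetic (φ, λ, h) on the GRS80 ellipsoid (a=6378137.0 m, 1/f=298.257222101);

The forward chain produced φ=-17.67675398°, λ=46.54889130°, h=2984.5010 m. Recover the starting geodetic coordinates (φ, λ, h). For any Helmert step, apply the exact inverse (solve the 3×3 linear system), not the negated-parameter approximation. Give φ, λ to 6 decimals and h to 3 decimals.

φ=-17.677962°, λ=46.552358°, h=2461.398 m

start: φ=-17.676754°, λ=46.548891°, h=2984.501 m
→ ECEF (a=6378137.000, f=1/298.257222101): X=4182608.0775, Y=4415088.4157, Z=-1925234.3218
→ Helmert⁻¹: X=4182111.7201, Y=4414655.9010, Z=-1925109.5941
→ Helmert⁻¹: X=4181970.2544, Y=4414950.1485, Z=-1925202.9192
→ geod (Bowring, a=6378137.000): φ=-17.67796200°, λ=46.55235800°, h=2461.3980 m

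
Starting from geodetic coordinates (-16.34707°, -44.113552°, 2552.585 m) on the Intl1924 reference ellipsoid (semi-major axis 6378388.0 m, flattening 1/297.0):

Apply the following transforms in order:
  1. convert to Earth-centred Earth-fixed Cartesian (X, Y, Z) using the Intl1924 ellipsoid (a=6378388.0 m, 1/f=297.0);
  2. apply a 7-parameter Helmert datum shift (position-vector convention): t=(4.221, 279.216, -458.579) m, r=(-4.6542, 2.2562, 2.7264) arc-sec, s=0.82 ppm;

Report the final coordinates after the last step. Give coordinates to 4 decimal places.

X=4397285.3632 m, Y=-4262946.3568 m, Z=-1784766.6016 m

start: φ=-16.347070°, λ=-44.113552°, h=2552.585 m
→ ECEF (a=6378388.000, f=1/297.0): X=4397240.7030, Y=-4263239.9370, Z=-1784354.6574
→ Helmert 7p (PV): X=4397285.3632, Y=-4262946.3568, Z=-1784766.6016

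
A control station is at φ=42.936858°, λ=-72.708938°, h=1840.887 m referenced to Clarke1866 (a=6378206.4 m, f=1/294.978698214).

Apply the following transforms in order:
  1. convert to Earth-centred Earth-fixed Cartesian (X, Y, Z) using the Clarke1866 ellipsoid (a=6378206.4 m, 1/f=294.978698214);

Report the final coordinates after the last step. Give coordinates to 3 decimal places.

start: φ=42.936858°, λ=-72.708938°, h=1840.887 m
→ ECEF (a=6378206.400, f=1/294.978698214): X=1390486.4697, Y=-4466792.1841, Z=4323421.5088

X=1390486.470 m, Y=-4466792.184 m, Z=4323421.509 m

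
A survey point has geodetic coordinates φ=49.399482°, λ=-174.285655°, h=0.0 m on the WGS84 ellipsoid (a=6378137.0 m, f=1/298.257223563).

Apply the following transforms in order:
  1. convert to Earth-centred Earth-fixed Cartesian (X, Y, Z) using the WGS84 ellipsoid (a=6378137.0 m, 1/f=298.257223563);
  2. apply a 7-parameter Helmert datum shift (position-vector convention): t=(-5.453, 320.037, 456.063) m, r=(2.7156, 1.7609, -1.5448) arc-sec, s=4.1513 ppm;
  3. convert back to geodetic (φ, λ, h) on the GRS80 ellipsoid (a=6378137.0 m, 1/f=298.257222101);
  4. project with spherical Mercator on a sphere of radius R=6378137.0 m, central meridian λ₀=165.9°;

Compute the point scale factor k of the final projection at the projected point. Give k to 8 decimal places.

1.53671703

start: φ=49.399482°, λ=-174.285655°, h=0.000 m
→ ECEF (a=6378137.000, f=1/298.257223563): X=-4138137.0291, Y=-414087.3894, Z=4819588.9012
→ Helmert 7p (PV): X=-4138121.6166, Y=-413801.5322, Z=4820094.8478
→ geod (Bowring, a=6378137.000): φ=49.40274127°, λ=-174.28955258°, h=355.6612 m
→ into merc (λ₀=165.9°): φ=49.40274127°, λ−λ₀=19.81044742°
scale k = 1.53671703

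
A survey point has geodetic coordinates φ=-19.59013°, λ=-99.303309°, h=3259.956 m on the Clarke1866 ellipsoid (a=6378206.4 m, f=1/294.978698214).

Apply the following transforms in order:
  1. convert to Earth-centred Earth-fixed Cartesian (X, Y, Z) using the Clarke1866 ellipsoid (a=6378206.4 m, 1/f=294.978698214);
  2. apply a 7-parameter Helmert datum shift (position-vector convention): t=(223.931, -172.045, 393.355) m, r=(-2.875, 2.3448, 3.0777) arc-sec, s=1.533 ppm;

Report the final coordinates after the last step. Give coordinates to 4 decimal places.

X=-972000.1698 m, Y=-5935478.7530 m, Z=-2125486.9127 m

start: φ=-19.590130°, λ=-99.303309°, h=3259.956 m
→ ECEF (a=6378206.400, f=1/294.978698214): X=-972287.0031, Y=-5935253.4690, Z=-2125970.7895
→ Helmert 7p (PV): X=-972000.1698, Y=-5935478.7530, Z=-2125486.9127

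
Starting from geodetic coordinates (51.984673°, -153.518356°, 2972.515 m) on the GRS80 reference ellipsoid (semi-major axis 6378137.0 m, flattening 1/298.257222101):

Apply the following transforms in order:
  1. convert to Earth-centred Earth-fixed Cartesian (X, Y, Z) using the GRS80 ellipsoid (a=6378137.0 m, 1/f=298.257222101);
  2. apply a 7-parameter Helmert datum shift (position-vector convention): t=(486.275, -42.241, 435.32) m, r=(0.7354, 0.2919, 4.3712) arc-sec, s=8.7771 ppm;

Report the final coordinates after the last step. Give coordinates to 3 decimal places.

start: φ=51.984673°, λ=-153.518356°, h=2972.515 m
→ ECEF (a=6378137.000, f=1/298.257222101): X=-3524935.0016, Y=-1756057.9701, Z=5004095.1053
→ Helmert 7p (PV): X=-3524435.3686, Y=-1756208.1673, Z=5004573.0742

X=-3524435.369 m, Y=-1756208.167 m, Z=5004573.074 m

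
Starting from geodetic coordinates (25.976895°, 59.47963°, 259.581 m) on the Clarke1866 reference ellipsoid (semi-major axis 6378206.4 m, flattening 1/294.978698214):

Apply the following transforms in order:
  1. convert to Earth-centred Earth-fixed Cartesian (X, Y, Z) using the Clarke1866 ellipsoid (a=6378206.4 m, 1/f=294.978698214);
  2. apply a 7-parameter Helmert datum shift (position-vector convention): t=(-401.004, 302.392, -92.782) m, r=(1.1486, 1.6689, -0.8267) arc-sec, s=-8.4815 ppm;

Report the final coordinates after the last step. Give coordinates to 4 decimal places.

X=2913517.9422 m, Y=4943037.0056 m, Z=2776604.7221 m

start: φ=25.976895°, λ=59.479630°, h=259.581 m
→ ECEF (a=6378206.400, f=1/294.978698214): X=2913901.3838, Y=4942803.6769, Z=2776717.1071
→ Helmert 7p (PV): X=2913517.9422, Y=4943037.0056, Z=2776604.7221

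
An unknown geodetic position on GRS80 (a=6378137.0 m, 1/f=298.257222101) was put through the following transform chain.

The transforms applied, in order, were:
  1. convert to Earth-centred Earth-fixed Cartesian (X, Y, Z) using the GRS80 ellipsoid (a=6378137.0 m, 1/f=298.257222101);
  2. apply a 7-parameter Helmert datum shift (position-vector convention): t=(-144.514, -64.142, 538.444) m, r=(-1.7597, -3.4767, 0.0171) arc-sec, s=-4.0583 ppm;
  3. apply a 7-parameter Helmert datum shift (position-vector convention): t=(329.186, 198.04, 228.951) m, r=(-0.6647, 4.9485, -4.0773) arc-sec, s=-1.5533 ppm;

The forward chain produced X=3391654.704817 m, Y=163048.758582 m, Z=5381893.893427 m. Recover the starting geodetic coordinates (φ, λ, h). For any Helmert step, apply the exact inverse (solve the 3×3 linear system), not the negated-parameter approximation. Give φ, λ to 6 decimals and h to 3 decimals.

start: X=3391654.7048, Y=163048.7586, Z=5381893.8934 m
→ Helmert⁻¹: X=3391198.4527, Y=162900.6634, Z=5381755.1850
→ Helmert⁻¹: X=3391447.4460, Y=162919.2773, Z=5381182.8050
→ geod (Bowring, a=6378137.000): φ=57.92278300°, λ=2.75027600°, h=8.7380 m

φ=57.922783°, λ=2.750276°, h=8.738 m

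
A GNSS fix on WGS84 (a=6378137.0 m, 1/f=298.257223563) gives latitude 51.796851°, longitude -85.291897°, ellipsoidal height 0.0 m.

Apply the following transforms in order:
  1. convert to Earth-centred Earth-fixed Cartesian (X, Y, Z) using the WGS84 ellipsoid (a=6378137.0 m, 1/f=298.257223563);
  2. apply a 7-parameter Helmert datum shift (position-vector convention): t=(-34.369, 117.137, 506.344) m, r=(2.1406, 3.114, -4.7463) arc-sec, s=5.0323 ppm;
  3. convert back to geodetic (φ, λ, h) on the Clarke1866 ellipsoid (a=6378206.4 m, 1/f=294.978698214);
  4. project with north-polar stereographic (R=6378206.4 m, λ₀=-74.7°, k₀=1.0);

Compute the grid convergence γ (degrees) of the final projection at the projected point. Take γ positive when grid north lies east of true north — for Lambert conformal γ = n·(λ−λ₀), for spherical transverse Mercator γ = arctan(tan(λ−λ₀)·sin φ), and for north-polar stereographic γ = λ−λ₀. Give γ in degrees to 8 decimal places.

-10.59254611

start: φ=51.796851°, λ=-85.291897°, h=0.000 m
→ ECEF (a=6378137.000, f=1/298.257223563): X=324439.3679, Y=-3939410.1229, Z=4988855.7189
→ Helmert 7p (PV): X=324391.3001, Y=-3939372.0500, Z=4989341.3871
→ geod (Bowring, a=6378206.400): φ=51.80192608°, λ=-85.29254611°, h=433.0939 m
→ into stereo (λ₀=-74.7°): φ=51.80192608°, λ−λ₀=-10.59254611°
convergence γ = -10.59254611°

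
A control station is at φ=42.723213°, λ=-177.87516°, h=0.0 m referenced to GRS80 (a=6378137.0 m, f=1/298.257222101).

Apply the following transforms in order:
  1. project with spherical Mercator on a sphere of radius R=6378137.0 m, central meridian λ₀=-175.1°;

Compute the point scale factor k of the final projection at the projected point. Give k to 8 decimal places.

start: φ=42.723213°, λ=-177.875160°, h=0.000 m
→ into merc (λ₀=-175.1°): φ=42.72321300°, λ−λ₀=-2.77516000°
scale k = 1.36121134

1.36121134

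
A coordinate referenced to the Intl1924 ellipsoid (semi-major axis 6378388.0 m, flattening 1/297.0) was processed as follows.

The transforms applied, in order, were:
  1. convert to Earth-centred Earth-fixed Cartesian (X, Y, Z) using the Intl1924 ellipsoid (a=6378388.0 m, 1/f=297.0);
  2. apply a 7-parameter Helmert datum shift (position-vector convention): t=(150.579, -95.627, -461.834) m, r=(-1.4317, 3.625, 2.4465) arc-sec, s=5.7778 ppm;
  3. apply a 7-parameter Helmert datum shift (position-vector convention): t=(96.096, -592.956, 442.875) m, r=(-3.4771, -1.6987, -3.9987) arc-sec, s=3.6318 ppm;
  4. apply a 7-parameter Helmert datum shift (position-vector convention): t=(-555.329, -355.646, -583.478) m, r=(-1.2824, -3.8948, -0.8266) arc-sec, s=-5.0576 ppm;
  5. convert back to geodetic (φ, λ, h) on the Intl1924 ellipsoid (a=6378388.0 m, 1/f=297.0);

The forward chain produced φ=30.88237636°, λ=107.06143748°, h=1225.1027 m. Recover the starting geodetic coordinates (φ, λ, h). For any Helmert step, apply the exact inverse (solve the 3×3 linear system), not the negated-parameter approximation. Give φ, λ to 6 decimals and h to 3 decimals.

φ=30.884648°, λ=107.055800°, h=2286.221 m

start: φ=30.882376°, λ=107.061437°, h=1225.103 m
→ ECEF (a=6378388.000, f=1/297.0): X=-1607810.5879, Y=5238813.3896, Z=3255384.8761
→ Helmert⁻¹: X=-1607222.9012, Y=5239168.8488, Z=3256047.7432
→ Helmert⁻¹: X=-1607387.9247, Y=5239656.7312, Z=3255694.6095
→ Helmert⁻¹: X=-1607524.2927, Y=5239718.5497, Z=3256145.7481
→ geod (Bowring, a=6378388.000): φ=30.88464800°, λ=107.05580000°, h=2286.2210 m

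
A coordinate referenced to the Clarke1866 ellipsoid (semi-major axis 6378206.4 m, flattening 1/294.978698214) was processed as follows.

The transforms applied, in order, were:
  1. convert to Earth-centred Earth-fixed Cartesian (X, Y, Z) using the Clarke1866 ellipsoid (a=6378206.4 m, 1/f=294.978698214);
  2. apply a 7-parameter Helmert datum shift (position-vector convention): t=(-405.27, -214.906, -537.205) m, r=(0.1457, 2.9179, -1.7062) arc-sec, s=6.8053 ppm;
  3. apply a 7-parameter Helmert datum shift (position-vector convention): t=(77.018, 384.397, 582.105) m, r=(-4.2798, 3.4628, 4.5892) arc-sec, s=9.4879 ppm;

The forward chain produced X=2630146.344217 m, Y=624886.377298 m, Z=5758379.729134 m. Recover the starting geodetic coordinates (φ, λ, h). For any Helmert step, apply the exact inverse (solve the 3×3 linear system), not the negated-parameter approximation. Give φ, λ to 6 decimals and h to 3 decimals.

start: X=2630146.3442, Y=624886.3773, Z=5758379.7291 m
→ Helmert⁻¹: X=2629961.6004, Y=624318.0720, Z=5757800.1014
→ Helmert⁻¹: X=2630262.3443, Y=624554.5527, Z=5758334.8870
→ geod (Bowring, a=6378206.400): φ=65.00045600°, λ=13.35748100°, h=877.0240 m

φ=65.000456°, λ=13.357481°, h=877.024 m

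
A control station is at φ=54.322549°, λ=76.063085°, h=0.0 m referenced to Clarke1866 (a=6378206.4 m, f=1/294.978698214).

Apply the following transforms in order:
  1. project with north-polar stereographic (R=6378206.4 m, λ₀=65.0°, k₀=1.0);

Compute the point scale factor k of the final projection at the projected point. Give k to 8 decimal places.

start: φ=54.322549°, λ=76.063085°, h=0.000 m
→ into stereo (λ₀=65.0°): φ=54.32254900°, λ−λ₀=11.06308500°
scale k = 1.10356206

1.10356206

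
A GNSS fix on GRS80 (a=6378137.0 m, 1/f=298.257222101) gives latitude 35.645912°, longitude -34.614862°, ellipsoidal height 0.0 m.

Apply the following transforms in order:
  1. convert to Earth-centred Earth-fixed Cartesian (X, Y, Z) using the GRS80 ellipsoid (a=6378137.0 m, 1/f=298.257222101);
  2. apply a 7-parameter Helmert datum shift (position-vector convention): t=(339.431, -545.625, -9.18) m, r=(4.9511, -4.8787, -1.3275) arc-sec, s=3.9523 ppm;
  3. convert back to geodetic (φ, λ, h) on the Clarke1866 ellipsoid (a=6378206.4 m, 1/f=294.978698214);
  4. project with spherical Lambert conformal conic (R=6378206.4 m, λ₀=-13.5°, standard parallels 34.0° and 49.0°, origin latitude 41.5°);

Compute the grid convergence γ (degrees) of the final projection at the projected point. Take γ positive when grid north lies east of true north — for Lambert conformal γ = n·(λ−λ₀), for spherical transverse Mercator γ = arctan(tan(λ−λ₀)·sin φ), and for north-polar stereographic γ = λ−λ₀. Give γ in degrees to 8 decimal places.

start: φ=35.645912°, λ=-34.614862°, h=0.000 m
→ ECEF (a=6378137.000, f=1/298.257222101): X=4270484.7162, Y=-2947645.2560, Z=3696335.7891
→ Helmert 7p (PV): X=4270734.6263, Y=-2948318.7412, Z=3696371.4722
→ geod (Bowring, a=6378206.400): φ=35.64511232°, λ=-34.61941410°, h=510.0640 m
→ into lcc (λ₀=-13.5°): φ=35.64511232°, λ−λ₀=-21.11941410°
convergence γ = -14.03452225°

-14.03452225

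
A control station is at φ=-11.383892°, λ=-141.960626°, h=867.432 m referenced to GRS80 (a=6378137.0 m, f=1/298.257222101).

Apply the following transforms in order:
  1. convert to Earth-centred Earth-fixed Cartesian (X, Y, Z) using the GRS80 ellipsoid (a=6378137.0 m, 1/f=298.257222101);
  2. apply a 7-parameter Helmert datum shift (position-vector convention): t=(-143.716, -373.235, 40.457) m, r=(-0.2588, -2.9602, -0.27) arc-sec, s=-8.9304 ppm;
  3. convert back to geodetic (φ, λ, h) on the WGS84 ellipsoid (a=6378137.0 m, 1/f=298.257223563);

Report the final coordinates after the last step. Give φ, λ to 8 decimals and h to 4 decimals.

φ=-11.38352897°, λ=-141.95870679°, h=1139.0034 m

start: φ=-11.383892°, λ=-141.960626°, h=867.432 m
→ ECEF (a=6378137.000, f=1/298.257222101): X=-4925827.2333, Y=-3853932.2668, Z=-1250834.3659
→ Helmert 7p (PV): X=-4925914.0533, Y=-3854266.2062, Z=-1250848.5951
→ geod (Bowring, a=6378137.000): φ=-11.38352897°, λ=-141.95870679°, h=1139.0034 m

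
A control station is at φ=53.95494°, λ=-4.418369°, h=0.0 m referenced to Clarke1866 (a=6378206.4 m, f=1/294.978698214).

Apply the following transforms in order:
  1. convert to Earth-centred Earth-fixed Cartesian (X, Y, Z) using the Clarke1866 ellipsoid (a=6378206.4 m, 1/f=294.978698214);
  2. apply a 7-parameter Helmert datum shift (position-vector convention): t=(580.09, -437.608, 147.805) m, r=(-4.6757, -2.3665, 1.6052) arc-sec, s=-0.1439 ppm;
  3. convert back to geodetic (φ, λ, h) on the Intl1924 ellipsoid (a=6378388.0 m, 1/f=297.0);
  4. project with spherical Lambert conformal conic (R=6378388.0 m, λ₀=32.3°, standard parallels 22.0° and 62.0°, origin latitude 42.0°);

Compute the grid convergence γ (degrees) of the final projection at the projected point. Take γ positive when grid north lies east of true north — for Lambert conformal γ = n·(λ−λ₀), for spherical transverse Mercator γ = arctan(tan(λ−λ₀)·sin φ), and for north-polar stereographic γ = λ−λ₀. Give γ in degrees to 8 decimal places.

start: φ=53.954940°, λ=-4.418369°, h=0.000 m
→ ECEF (a=6378206.400, f=1/294.978698214): X=3750225.6033, Y=-289773.6025, Z=5133591.4185
→ Helmert 7p (PV): X=3750748.5104, Y=-290065.6132, Z=5133788.0803
→ geod (Bowring, a=6378388.000): φ=53.95077505°, λ=-4.42218967°, h=201.7526 m
→ into lcc (λ₀=32.3°): φ=53.95077505°, λ−λ₀=-36.72218967°
convergence γ = -25.11122882°

-25.11122882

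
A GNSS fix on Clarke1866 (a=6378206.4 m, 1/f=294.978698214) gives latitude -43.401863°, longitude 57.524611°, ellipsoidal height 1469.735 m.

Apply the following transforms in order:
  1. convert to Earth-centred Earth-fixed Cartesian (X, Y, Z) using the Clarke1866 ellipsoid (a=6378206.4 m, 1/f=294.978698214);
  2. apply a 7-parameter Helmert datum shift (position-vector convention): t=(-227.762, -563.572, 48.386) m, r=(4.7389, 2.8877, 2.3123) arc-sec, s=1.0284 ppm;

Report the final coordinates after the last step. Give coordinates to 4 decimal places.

X=2492449.9408 m, Y=3916161.0656 m, Z=-4360755.4353 m

start: φ=-43.401863°, λ=57.524611°, h=1469.735 m
→ ECEF (a=6378206.400, f=1/294.978698214): X=2492780.0975, Y=3916592.4748, Z=-4360854.4209
→ Helmert 7p (PV): X=2492449.9408, Y=3916161.0656, Z=-4360755.4353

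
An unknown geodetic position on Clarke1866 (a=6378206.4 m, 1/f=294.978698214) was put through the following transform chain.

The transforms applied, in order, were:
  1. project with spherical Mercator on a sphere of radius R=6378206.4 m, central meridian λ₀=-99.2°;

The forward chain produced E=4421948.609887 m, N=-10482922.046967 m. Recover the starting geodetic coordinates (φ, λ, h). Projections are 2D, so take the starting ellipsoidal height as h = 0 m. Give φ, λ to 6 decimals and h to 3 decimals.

φ=-68.120195°, λ=-59.477392°, h=0.000 m

start: E=4421948.6099, N=-10482922.0470 m
→ merc⁻¹: φ=-68.12019500°, λ=-59.47739200°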